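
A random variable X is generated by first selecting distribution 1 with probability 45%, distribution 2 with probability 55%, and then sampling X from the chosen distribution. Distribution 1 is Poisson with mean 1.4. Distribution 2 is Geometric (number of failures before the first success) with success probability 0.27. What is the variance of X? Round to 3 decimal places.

Per component, 1: μ=1.4, E[X²]=3.36; 2: μ=2.7037, E[X²]=17.3237.
E[X] = 0.45·1.4 + 0.55·2.7037 = 2.11704.
E[X²] = 0.45·3.36 + 0.55·17.3237 = 11.0401.
Var(X) = E[X²] − (E[X])² = 11.0401 − 4.48185 = 6.55821.

6.558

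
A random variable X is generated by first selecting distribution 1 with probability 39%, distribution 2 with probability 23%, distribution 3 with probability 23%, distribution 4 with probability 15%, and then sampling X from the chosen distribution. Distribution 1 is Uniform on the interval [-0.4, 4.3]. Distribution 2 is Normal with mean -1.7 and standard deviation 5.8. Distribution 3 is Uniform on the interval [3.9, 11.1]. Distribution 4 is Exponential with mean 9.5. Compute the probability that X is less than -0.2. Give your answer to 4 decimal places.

Conditional on each component, P(X < -0.2): 1: 0.0425532; 2: 0.602036; 3: 0; 4: 0.
By total probability, P(X < -0.2) = 0.39·0.0425532 + 0.23·0.602036 + 0.23·0 + 0.15·0 = 0.155064.

0.1551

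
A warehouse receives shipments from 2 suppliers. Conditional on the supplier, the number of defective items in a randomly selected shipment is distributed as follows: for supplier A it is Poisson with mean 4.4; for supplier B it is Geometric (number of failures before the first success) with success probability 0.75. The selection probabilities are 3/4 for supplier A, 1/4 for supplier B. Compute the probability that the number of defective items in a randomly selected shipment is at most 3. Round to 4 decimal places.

Conditional on each supplier, P(X ≤ 3): A: 0.359448; B: 0.996094.
By total probability, P(X ≤ 3) = 0.75·0.359448 + 0.25·0.996094 = 0.518609.

0.5186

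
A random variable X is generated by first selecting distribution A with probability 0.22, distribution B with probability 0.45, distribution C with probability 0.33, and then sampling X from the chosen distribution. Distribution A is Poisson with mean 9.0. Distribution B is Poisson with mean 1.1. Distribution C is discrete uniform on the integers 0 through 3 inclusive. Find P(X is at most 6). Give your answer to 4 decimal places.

0.8254

Conditional on each component, P(X ≤ 6): A: 0.206781; B: 0.999851; C: 1.
By total probability, P(X ≤ 6) = 0.22·0.206781 + 0.45·0.999851 + 0.33·1 = 0.825425.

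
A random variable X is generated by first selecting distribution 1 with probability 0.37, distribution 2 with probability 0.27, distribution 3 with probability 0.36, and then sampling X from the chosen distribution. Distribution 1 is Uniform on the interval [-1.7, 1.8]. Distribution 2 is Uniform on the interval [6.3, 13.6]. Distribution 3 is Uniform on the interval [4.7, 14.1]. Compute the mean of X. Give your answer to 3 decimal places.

6.089

Component means — 1: 0.05; 2: 9.95; 3: 9.4.
E[X] = 0.37·0.05 + 0.27·9.95 + 0.36·9.4 = 6.089.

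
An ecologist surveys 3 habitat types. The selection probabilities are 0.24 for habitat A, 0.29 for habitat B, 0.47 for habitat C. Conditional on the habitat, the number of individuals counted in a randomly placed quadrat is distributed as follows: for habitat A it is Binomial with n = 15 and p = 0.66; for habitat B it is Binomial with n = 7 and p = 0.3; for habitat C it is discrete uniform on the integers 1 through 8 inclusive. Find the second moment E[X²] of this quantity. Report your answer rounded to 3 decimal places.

38.020

For each component E[X²] = Var + (mean)², giving A: 101.376; B: 5.88; C: 25.5.
Overall E[X²] = 0.24·101.376 + 0.29·5.88 + 0.47·25.5 = 38.0204.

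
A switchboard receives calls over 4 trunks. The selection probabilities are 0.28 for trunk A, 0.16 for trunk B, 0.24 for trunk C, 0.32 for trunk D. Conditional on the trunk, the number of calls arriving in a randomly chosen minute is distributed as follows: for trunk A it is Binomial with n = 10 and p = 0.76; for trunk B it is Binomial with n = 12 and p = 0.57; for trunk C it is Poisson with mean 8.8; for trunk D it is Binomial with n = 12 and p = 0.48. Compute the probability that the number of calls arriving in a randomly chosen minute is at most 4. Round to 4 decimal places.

Conditional on each trunk, P(X ≤ 4): A: 0.0161116; B: 0.0868601; C: 0.0620978; D: 0.234812.
By total probability, P(X ≤ 4) = 0.28·0.0161116 + 0.16·0.0868601 + 0.24·0.0620978 + 0.32·0.234812 = 0.108452.

0.1085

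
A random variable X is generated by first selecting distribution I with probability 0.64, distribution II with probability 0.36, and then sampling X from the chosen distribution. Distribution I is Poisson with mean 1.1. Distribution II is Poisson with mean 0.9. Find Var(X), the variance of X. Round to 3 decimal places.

1.037

Per component, I: μ=1.1, E[X²]=2.31; II: μ=0.9, E[X²]=1.71.
E[X] = 0.64·1.1 + 0.36·0.9 = 1.028.
E[X²] = 0.64·2.31 + 0.36·1.71 = 2.094.
Var(X) = E[X²] − (E[X])² = 2.094 − 1.05678 = 1.03722.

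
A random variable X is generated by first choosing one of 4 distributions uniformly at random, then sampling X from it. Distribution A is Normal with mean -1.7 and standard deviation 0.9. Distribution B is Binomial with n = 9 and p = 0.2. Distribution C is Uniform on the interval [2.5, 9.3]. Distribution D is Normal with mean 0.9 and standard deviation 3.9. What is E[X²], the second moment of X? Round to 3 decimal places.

15.766

For each component E[X²] = Var + (mean)², giving A: 3.7; B: 4.68; C: 38.6633; D: 16.02.
Overall E[X²] = 0.25·3.7 + 0.25·4.68 + 0.25·38.6633 + 0.25·16.02 = 15.7658.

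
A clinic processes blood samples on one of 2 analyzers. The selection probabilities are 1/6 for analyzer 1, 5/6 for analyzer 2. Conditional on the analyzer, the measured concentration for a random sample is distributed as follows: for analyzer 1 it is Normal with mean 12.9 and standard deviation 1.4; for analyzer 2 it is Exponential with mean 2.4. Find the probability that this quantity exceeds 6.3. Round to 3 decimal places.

Conditional on each analyzer, P(X > 6.3): 1: 0.999999; 2: 0.0724398.
By total probability, P(X > 6.3) = 0.166667·0.999999 + 0.833333·0.0724398 = 0.227033.

0.227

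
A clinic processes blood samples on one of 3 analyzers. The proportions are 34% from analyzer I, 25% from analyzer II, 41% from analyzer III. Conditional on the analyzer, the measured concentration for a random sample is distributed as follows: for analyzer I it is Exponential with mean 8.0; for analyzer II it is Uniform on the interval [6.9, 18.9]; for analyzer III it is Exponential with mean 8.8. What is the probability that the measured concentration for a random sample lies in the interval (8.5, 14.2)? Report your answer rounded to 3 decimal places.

Conditional on each analyzer, P(8.5 < X < 14.2): I: 0.176107; II: 0.475; III: 0.181475.
By total probability, P(8.5 < X < 14.2) = 0.34·0.176107 + 0.25·0.475 + 0.41·0.181475 = 0.253031.

0.253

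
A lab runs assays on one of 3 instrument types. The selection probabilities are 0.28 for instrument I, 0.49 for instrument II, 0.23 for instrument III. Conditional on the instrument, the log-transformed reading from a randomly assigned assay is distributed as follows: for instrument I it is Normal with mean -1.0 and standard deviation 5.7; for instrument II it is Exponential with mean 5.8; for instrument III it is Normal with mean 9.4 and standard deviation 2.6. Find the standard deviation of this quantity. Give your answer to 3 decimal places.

Per component, I: μ=-1, E[X²]=33.49; II: μ=5.8, E[X²]=67.28; III: μ=9.4, E[X²]=95.12.
E[X] = 0.28·-1 + 0.49·5.8 + 0.23·9.4 = 4.724.
E[X²] = 0.28·33.49 + 0.49·67.28 + 0.23·95.12 = 64.222.
Var(X) = E[X²] − (E[X])² = 64.222 − 22.3162 = 41.9058.
SD(X) = √41.9058 = 6.47347.

6.473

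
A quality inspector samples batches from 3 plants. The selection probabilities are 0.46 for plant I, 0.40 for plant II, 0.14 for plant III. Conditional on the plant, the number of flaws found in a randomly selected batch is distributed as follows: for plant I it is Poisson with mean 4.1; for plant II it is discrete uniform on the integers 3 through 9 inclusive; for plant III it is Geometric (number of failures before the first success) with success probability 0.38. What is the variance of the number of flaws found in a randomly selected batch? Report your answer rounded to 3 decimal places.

6.212

Per component, I: μ=4.1, E[X²]=20.91; II: μ=6, E[X²]=40; III: μ=1.63158, E[X²]=6.95568.
E[X] = 0.46·4.1 + 0.4·6 + 0.14·1.63158 = 4.51442.
E[X²] = 0.46·20.91 + 0.4·40 + 0.14·6.95568 = 26.5924.
Var(X) = E[X²] − (E[X])² = 26.5924 − 20.38 = 6.2124.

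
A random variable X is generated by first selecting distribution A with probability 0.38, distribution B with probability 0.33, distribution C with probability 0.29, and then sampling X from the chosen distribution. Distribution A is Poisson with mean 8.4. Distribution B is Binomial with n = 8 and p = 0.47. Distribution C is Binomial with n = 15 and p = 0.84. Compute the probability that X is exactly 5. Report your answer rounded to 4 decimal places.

Conditional on each component, P(X = 5): A: 0.0783685; B: 0.191208; C: 1.38087e-05.
By total probability, P(X = 5) = 0.38·0.0783685 + 0.33·0.191208 + 0.29·1.38087e-05 = 0.0928825.

0.0929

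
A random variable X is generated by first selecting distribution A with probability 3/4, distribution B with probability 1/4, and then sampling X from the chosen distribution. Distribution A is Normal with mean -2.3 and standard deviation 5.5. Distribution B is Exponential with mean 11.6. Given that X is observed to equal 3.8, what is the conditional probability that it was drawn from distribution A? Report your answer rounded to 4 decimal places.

0.6544

Likelihoods f(3.8 | ·): A: 0.0392137; B: 0.062126.
Posterior ∝ prior × likelihood. Numerator for A: 0.75·0.0392137 = 0.0294103.
Normalizing constant: 0.75·0.0392137 + 0.25·0.062126 = 0.0449418.
P(A | observation) = 0.0294103 / 0.0449418 = 0.654409.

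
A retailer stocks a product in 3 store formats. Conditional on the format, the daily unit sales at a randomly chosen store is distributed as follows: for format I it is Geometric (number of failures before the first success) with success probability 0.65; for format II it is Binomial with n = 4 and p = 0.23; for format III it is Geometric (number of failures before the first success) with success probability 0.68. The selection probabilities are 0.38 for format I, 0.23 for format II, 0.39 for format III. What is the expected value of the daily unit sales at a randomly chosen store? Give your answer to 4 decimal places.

Component means — I: 0.538462; II: 0.92; III: 0.470588.
E[X] = 0.38·0.538462 + 0.23·0.92 + 0.39·0.470588 = 0.599745.

0.5997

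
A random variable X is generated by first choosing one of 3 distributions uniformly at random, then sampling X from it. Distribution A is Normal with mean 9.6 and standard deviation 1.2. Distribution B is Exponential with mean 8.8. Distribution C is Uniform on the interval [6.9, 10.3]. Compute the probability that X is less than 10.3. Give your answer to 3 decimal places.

Conditional on each component, P(X < 10.3): A: 0.720166; B: 0.689774; C: 1.
By total probability, P(X < 10.3) = 0.333333·0.720166 + 0.333333·0.689774 + 0.333333·1 = 0.803313.

0.803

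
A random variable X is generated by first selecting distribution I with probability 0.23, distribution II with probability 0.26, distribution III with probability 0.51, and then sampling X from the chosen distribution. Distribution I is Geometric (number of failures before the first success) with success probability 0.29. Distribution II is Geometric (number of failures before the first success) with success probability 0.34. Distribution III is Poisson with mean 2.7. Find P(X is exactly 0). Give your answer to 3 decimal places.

0.189

Conditional on each component, P(X = 0): I: 0.29; II: 0.34; III: 0.0672055.
By total probability, P(X = 0) = 0.23·0.29 + 0.26·0.34 + 0.51·0.0672055 = 0.189375.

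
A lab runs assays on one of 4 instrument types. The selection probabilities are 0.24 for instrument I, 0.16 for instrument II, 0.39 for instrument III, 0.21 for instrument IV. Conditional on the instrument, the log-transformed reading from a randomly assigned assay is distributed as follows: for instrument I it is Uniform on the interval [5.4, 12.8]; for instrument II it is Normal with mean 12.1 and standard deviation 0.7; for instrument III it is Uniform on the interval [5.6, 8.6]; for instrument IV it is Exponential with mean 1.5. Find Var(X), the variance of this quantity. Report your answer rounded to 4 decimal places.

13.4734

Per component, I: μ=9.1, E[X²]=87.3733; II: μ=12.1, E[X²]=146.9; III: μ=7.1, E[X²]=51.16; IV: μ=1.5, E[X²]=4.5.
E[X] = 0.24·9.1 + 0.16·12.1 + 0.39·7.1 + 0.21·1.5 = 7.204.
E[X²] = 0.24·87.3733 + 0.16·146.9 + 0.39·51.16 + 0.21·4.5 = 65.371.
Var(X) = E[X²] − (E[X])² = 65.371 − 51.8976 = 13.4734.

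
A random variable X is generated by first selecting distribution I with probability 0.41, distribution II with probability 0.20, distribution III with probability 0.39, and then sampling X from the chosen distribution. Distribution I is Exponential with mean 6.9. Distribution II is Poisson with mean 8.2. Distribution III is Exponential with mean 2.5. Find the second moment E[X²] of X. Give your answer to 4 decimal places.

For each component E[X²] = Var + (mean)², giving I: 95.22; II: 75.44; III: 12.5.
Overall E[X²] = 0.41·95.22 + 0.2·75.44 + 0.39·12.5 = 59.0032.

59.0032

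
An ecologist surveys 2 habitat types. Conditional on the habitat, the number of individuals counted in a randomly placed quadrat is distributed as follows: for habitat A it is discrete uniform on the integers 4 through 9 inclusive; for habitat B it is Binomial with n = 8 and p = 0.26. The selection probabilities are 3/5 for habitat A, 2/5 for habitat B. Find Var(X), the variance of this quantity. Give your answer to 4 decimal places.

7.0544

Per component, A: μ=6.5, E[X²]=45.1667; B: μ=2.08, E[X²]=5.8656.
E[X] = 0.6·6.5 + 0.4·2.08 = 4.732.
E[X²] = 0.6·45.1667 + 0.4·5.8656 = 29.4462.
Var(X) = E[X²] − (E[X])² = 29.4462 − 22.3918 = 7.05442.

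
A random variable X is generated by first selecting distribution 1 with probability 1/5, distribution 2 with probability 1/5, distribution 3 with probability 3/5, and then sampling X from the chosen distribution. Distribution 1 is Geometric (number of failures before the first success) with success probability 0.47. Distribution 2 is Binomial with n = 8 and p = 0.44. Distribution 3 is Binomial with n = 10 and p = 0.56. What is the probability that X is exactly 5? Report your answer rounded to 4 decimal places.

0.1737

Conditional on each component, P(X = 5): 1: 0.0196552; 2: 0.162187; 3: 0.228878.
By total probability, P(X = 5) = 0.2·0.0196552 + 0.2·0.162187 + 0.6·0.228878 = 0.173695.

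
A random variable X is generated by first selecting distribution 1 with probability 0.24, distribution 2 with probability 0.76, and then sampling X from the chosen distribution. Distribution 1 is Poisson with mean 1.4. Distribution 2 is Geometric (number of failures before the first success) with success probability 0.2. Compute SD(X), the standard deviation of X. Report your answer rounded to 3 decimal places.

Per component, 1: μ=1.4, E[X²]=3.36; 2: μ=4, E[X²]=36.
E[X] = 0.24·1.4 + 0.76·4 = 3.376.
E[X²] = 0.24·3.36 + 0.76·36 = 28.1664.
Var(X) = E[X²] − (E[X])² = 28.1664 − 11.3974 = 16.769.
SD(X) = √16.769 = 4.095.

4.095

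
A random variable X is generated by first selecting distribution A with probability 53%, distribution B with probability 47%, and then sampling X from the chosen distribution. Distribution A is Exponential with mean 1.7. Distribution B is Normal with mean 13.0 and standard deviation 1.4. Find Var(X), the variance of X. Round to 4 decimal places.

34.2605

Per component, A: μ=1.7, E[X²]=5.78; B: μ=13, E[X²]=170.96.
E[X] = 0.53·1.7 + 0.47·13 = 7.011.
E[X²] = 0.53·5.78 + 0.47·170.96 = 83.4146.
Var(X) = E[X²] − (E[X])² = 83.4146 − 49.1541 = 34.2605.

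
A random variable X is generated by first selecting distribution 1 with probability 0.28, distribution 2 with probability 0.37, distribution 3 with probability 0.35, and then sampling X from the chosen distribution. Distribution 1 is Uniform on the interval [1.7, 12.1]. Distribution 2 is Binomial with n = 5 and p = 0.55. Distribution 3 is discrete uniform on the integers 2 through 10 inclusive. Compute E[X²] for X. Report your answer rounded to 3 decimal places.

For each component E[X²] = Var + (mean)², giving 1: 56.6233; 2: 8.8; 3: 42.6667.
Overall E[X²] = 0.28·56.6233 + 0.37·8.8 + 0.35·42.6667 = 34.0439.

34.044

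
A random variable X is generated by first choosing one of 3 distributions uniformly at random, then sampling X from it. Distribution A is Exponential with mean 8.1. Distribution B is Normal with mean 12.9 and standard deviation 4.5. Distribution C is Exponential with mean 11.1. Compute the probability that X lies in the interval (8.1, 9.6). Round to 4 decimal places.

0.0706

Conditional on each component, P(8.1 < X < 9.6): A: 0.0621899; B: 0.0886164; C: 0.0609308.
By total probability, P(8.1 < X < 9.6) = 0.333333·0.0621899 + 0.333333·0.0886164 + 0.333333·0.0609308 = 0.070579.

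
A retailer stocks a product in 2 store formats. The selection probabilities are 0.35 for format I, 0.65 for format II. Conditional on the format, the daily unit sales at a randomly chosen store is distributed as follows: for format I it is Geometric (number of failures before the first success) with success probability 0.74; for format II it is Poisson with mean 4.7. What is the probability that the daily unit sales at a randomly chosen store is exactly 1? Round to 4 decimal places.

0.0951

Conditional on each format, P(X = 1): I: 0.1924; II: 0.0427478.
By total probability, P(X = 1) = 0.35·0.1924 + 0.65·0.0427478 = 0.0951261.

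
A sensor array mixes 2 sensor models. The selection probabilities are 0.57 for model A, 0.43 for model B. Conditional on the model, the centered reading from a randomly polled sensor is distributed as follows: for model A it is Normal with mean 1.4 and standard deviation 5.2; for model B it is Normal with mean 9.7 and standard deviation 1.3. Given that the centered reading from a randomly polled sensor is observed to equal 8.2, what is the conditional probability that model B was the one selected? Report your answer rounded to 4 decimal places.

Likelihoods f(8.2 | ·): A: 0.0326266; B: 0.157712.
Posterior ∝ prior × likelihood. Numerator for B: 0.43·0.157712 = 0.0678163.
Normalizing constant: 0.57·0.0326266 + 0.43·0.157712 = 0.0864134.
P(B | observation) = 0.0678163 / 0.0864134 = 0.784788.

0.7848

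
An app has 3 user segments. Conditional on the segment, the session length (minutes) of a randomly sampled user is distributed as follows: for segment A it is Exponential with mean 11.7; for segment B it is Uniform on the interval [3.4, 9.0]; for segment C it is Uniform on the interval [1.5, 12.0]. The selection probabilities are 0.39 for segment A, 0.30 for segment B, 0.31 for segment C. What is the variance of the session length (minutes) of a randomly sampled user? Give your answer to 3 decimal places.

63.549

Per component, A: μ=11.7, E[X²]=273.78; B: μ=6.2, E[X²]=41.0533; C: μ=6.75, E[X²]=54.75.
E[X] = 0.39·11.7 + 0.3·6.2 + 0.31·6.75 = 8.5155.
E[X²] = 0.39·273.78 + 0.3·41.0533 + 0.31·54.75 = 136.063.
Var(X) = E[X²] − (E[X])² = 136.063 − 72.5137 = 63.549.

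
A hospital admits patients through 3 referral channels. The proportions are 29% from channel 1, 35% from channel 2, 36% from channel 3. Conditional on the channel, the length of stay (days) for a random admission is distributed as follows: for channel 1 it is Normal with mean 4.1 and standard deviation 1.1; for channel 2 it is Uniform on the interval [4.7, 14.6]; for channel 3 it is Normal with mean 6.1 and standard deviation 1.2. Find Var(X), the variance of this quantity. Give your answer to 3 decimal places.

8.860

Per component, 1: μ=4.1, E[X²]=18.02; 2: μ=9.65, E[X²]=101.29; 3: μ=6.1, E[X²]=38.65.
E[X] = 0.29·4.1 + 0.35·9.65 + 0.36·6.1 = 6.7625.
E[X²] = 0.29·18.02 + 0.35·101.29 + 0.36·38.65 = 54.5913.
Var(X) = E[X²] − (E[X])² = 54.5913 − 45.7314 = 8.85989.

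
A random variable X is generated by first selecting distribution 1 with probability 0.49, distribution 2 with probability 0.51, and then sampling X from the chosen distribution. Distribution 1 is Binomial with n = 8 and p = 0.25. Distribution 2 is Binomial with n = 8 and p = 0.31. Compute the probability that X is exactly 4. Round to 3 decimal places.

0.117

Conditional on each component, P(X = 4): 1: 0.0865173; 2: 0.146535.
By total probability, P(X = 4) = 0.49·0.0865173 + 0.51·0.146535 = 0.117126.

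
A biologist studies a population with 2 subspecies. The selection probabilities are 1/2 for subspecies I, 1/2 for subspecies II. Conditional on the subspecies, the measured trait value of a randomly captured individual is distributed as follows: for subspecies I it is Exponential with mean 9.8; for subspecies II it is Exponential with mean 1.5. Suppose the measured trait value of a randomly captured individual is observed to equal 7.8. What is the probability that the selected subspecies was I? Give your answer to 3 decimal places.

0.926

Likelihoods f(7.8 | ·): I: 0.0460374; II: 0.00367771.
Posterior ∝ prior × likelihood. Numerator for I: 0.5·0.0460374 = 0.0230187.
Normalizing constant: 0.5·0.0460374 + 0.5·0.00367771 = 0.0248576.
P(I | observation) = 0.0230187 / 0.0248576 = 0.926024.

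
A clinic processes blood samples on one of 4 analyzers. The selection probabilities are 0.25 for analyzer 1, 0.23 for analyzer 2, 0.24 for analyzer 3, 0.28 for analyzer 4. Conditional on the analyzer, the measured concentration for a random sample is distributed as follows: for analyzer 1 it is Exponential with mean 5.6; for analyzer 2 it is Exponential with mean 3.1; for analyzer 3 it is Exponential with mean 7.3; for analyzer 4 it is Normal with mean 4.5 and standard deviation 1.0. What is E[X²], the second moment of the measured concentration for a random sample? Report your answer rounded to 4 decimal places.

For each component E[X²] = Var + (mean)², giving 1: 62.72; 2: 19.22; 3: 106.58; 4: 21.25.
Overall E[X²] = 0.25·62.72 + 0.23·19.22 + 0.24·106.58 + 0.28·21.25 = 51.6298.

51.6298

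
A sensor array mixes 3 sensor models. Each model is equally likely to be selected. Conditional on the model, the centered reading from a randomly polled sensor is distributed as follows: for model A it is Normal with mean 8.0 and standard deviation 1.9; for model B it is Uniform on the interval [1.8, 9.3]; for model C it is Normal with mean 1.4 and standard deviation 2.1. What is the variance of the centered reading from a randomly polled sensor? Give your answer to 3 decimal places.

11.656

Per component, A: μ=8, E[X²]=67.61; B: μ=5.55, E[X²]=35.49; C: μ=1.4, E[X²]=6.37.
E[X] = 0.333333·8 + 0.333333·5.55 + 0.333333·1.4 = 4.98333.
E[X²] = 0.333333·67.61 + 0.333333·35.49 + 0.333333·6.37 = 36.49.
Var(X) = E[X²] − (E[X])² = 36.49 − 24.8336 = 11.6564.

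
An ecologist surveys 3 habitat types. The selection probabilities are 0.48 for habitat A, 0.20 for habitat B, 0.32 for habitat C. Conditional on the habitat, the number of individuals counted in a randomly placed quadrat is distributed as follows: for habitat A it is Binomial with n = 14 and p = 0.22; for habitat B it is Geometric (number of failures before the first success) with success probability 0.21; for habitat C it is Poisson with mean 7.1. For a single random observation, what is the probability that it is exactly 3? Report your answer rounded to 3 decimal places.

Conditional on each habitat, P(X = 3): A: 0.252006; B: 0.103538; C: 0.049219.
By total probability, P(X = 3) = 0.48·0.252006 + 0.2·0.103538 + 0.32·0.049219 = 0.15742.

0.157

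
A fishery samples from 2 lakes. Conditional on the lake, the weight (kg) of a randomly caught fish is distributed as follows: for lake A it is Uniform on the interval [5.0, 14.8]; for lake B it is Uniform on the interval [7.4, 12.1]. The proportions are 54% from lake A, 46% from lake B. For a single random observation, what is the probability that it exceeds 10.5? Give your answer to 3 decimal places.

0.394

Conditional on each lake, P(X > 10.5): A: 0.438776; B: 0.340426.
By total probability, P(X > 10.5) = 0.54·0.438776 + 0.46·0.340426 = 0.393535.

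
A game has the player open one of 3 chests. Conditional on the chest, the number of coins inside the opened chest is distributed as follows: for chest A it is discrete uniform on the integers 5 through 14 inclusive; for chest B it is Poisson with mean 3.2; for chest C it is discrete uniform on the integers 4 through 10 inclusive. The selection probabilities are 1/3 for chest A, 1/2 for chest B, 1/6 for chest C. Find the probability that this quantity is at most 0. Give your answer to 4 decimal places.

0.0204

Conditional on each chest, P(X ≤ 0): A: 0; B: 0.0407622; C: 0.
By total probability, P(X ≤ 0) = 0.333333·0 + 0.5·0.0407622 + 0.166667·0 = 0.0203811.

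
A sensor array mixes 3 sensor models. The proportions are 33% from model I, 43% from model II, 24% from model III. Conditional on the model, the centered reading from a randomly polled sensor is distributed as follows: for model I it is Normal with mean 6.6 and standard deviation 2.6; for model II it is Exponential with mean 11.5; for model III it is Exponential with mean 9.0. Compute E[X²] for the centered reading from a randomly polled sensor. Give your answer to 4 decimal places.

For each component E[X²] = Var + (mean)², giving I: 50.32; II: 264.5; III: 162.
Overall E[X²] = 0.33·50.32 + 0.43·264.5 + 0.24·162 = 169.221.

169.2206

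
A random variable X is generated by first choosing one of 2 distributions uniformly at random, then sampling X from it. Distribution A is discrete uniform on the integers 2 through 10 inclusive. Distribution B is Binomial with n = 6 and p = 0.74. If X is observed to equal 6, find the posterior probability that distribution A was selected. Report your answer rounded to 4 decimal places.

Likelihoods P(X=6 | ·): A: 0.111111; B: 0.164206.
Posterior ∝ prior × likelihood. Numerator for A: 0.5·0.111111 = 0.0555556.
Normalizing constant: 0.5·0.111111 + 0.5·0.164206 = 0.137659.
P(A | observation) = 0.0555556 / 0.137659 = 0.403574.

0.4036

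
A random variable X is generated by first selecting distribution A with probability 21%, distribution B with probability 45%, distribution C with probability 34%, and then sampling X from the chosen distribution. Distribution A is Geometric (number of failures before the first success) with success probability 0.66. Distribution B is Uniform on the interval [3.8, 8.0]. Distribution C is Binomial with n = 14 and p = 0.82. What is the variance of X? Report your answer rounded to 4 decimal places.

Per component, A: μ=0.515152, E[X²]=1.04591; B: μ=5.9, E[X²]=36.28; C: μ=11.48, E[X²]=133.857.
E[X] = 0.21·0.515152 + 0.45·5.9 + 0.34·11.48 = 6.66638.
E[X²] = 0.21·1.04591 + 0.45·36.28 + 0.34·133.857 = 62.057.
Var(X) = E[X²] − (E[X])² = 62.057 − 44.4406 = 17.6163.

17.6163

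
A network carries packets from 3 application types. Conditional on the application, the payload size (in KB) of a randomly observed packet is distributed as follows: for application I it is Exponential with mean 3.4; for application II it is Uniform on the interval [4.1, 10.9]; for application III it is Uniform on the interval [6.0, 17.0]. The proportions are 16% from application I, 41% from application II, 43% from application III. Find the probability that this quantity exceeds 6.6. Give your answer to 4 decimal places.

Conditional on each application, P(X > 6.6): I: 0.143535; II: 0.632353; III: 0.945455.
By total probability, P(X > 6.6) = 0.16·0.143535 + 0.41·0.632353 + 0.43·0.945455 = 0.688776.

0.6888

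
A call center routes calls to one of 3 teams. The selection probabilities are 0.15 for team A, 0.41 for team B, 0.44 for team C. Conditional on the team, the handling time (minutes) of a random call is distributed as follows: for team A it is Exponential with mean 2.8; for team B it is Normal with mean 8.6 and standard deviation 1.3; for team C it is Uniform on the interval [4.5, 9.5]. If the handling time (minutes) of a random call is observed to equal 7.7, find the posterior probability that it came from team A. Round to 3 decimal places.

Likelihoods f(7.7 | ·): A: 0.0228314; B: 0.241485; C: 0.2.
Posterior ∝ prior × likelihood. Numerator for A: 0.15·0.0228314 = 0.00342471.
Normalizing constant: 0.15·0.0228314 + 0.41·0.241485 + 0.44·0.2 = 0.190434.
P(A | observation) = 0.00342471 / 0.190434 = 0.0179837.

0.018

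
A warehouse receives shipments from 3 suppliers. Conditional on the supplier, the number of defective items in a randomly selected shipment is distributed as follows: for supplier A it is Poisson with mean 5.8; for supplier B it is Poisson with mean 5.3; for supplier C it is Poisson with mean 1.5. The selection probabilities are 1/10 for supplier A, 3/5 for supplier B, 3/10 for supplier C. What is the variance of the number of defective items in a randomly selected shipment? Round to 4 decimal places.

Per component, A: μ=5.8, E[X²]=39.44; B: μ=5.3, E[X²]=33.39; C: μ=1.5, E[X²]=3.75.
E[X] = 0.1·5.8 + 0.6·5.3 + 0.3·1.5 = 4.21.
E[X²] = 0.1·39.44 + 0.6·33.39 + 0.3·3.75 = 25.103.
Var(X) = E[X²] − (E[X])² = 25.103 − 17.7241 = 7.3789.

7.3789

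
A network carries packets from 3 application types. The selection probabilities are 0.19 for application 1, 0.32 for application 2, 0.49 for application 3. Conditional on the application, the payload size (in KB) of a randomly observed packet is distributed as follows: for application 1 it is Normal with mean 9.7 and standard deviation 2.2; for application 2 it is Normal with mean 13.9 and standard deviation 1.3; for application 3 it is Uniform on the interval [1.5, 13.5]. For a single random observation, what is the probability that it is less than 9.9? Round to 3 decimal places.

0.445

Conditional on each application, P(X < 9.9): 1: 0.536218; 2: 0.00104575; 3: 0.7.
By total probability, P(X < 9.9) = 0.19·0.536218 + 0.32·0.00104575 + 0.49·0.7 = 0.445216.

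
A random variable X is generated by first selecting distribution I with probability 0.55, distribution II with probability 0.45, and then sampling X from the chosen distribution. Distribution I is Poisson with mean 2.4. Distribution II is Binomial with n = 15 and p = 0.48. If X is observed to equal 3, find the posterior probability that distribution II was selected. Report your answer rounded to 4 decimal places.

Likelihoods P(X=3 | ·): I: 0.209014; II: 0.0196687.
Posterior ∝ prior × likelihood. Numerator for II: 0.45·0.0196687 = 0.00885091.
Normalizing constant: 0.55·0.209014 + 0.45·0.0196687 = 0.123809.
P(II | observation) = 0.00885091 / 0.123809 = 0.0714886.

0.0715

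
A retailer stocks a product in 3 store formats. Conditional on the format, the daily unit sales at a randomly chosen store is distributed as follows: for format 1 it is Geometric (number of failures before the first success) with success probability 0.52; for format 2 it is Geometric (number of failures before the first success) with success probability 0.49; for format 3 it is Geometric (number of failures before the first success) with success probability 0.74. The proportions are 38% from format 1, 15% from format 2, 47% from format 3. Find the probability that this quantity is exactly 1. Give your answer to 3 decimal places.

0.223

Conditional on each format, P(X = 1): 1: 0.2496; 2: 0.2499; 3: 0.1924.
By total probability, P(X = 1) = 0.38·0.2496 + 0.15·0.2499 + 0.47·0.1924 = 0.222761.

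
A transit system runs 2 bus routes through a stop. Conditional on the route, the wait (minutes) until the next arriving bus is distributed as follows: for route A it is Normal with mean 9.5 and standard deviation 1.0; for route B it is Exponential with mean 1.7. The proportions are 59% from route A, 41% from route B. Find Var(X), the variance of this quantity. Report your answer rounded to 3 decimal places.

16.492

Per component, A: μ=9.5, E[X²]=91.25; B: μ=1.7, E[X²]=5.78.
E[X] = 0.59·9.5 + 0.41·1.7 = 6.302.
E[X²] = 0.59·91.25 + 0.41·5.78 = 56.2073.
Var(X) = E[X²] − (E[X])² = 56.2073 − 39.7152 = 16.4921.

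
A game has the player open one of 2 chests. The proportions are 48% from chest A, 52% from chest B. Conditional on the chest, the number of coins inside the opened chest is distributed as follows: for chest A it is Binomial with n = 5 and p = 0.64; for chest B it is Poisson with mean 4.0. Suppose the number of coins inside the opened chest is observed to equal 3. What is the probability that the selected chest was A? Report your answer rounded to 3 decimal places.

Likelihoods P(X=3 | ·): A: 0.339739; B: 0.195367.
Posterior ∝ prior × likelihood. Numerator for A: 0.48·0.339739 = 0.163075.
Normalizing constant: 0.48·0.339739 + 0.52·0.195367 = 0.264665.
P(A | observation) = 0.163075 / 0.264665 = 0.616154.

0.616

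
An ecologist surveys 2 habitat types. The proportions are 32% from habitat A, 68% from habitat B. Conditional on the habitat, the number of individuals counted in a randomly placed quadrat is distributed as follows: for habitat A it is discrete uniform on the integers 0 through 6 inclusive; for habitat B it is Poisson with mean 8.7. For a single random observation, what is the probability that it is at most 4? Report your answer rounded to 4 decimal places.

0.2734

Conditional on each habitat, P(X ≤ 4): A: 0.714286; B: 0.0659685.
By total probability, P(X ≤ 4) = 0.32·0.714286 + 0.68·0.0659685 = 0.27343.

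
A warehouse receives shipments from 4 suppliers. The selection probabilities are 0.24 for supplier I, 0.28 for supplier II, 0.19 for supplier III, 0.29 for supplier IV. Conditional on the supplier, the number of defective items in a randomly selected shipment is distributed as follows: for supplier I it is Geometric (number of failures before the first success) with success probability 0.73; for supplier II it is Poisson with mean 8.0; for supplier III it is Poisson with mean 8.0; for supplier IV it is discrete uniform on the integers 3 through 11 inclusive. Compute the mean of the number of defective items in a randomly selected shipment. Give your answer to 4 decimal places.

Component means — I: 0.369863; II: 8; III: 8; IV: 7.
E[X] = 0.24·0.369863 + 0.28·8 + 0.19·8 + 0.29·7 = 5.87877.

5.8788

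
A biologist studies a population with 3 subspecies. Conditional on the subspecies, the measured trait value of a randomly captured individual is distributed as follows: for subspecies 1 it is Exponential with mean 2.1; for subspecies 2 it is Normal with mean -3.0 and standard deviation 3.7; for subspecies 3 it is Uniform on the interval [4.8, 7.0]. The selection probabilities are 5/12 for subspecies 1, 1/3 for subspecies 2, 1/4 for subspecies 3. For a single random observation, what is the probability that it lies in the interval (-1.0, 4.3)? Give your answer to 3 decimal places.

Conditional on each subspecies, P(-1.0 < X < 4.3): 1: 0.870958; 2: 0.270163; 3: 0.
By total probability, P(-1.0 < X < 4.3) = 0.416667·0.870958 + 0.333333·0.270163 + 0.25·0 = 0.452954.

0.453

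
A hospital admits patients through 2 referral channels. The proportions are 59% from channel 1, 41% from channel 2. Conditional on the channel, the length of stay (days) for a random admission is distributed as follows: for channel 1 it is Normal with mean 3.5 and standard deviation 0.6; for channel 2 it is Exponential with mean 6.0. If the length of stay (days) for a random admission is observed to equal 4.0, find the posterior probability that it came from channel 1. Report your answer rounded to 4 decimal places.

Likelihoods f(4.0 | ·): 1: 0.469853; 2: 0.0855695.
Posterior ∝ prior × likelihood. Numerator for 1: 0.59·0.469853 = 0.277213.
Normalizing constant: 0.59·0.469853 + 0.41·0.0855695 = 0.312297.
P(1 | observation) = 0.277213 / 0.312297 = 0.88766.

0.8877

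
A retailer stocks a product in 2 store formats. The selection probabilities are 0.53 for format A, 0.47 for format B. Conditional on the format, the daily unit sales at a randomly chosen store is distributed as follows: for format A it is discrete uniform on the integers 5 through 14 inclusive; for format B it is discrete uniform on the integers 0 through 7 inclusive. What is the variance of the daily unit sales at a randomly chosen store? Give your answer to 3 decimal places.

Per component, A: μ=9.5, E[X²]=98.5; B: μ=3.5, E[X²]=17.5.
E[X] = 0.53·9.5 + 0.47·3.5 = 6.68.
E[X²] = 0.53·98.5 + 0.47·17.5 = 60.43.
Var(X) = E[X²] − (E[X])² = 60.43 − 44.6224 = 15.8076.

15.808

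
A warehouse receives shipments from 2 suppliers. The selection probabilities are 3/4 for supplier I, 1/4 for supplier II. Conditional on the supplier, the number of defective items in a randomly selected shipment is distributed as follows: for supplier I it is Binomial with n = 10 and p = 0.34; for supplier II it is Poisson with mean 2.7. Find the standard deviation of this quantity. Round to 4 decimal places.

Per component, I: μ=3.4, E[X²]=13.804; II: μ=2.7, E[X²]=9.99.
E[X] = 0.75·3.4 + 0.25·2.7 = 3.225.
E[X²] = 0.75·13.804 + 0.25·9.99 = 12.8505.
Var(X) = E[X²] − (E[X])² = 12.8505 − 10.4006 = 2.44987.
SD(X) = √2.44987 = 1.56521.

1.5652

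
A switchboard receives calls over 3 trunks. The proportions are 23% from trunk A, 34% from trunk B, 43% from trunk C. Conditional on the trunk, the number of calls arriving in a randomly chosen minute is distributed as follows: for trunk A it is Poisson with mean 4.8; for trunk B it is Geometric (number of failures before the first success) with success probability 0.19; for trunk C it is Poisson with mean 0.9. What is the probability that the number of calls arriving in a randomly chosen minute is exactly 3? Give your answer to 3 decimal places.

0.090

Conditional on each trunk, P(X = 3): A: 0.151691; B: 0.100974; C: 0.0493982.
By total probability, P(X = 3) = 0.23·0.151691 + 0.34·0.100974 + 0.43·0.0493982 = 0.0904612.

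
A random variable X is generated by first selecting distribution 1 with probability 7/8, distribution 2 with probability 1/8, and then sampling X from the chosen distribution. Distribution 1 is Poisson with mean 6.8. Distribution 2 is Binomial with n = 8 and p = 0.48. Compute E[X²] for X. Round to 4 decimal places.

48.5028

For each component E[X²] = Var + (mean)², giving 1: 53.04; 2: 16.7424.
Overall E[X²] = 0.875·53.04 + 0.125·16.7424 = 48.5028.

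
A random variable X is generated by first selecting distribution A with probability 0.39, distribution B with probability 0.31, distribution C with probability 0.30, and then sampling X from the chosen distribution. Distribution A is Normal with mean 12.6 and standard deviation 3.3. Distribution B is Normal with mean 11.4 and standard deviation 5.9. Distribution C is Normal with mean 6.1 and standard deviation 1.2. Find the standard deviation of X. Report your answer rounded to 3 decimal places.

Per component, A: μ=12.6, E[X²]=169.65; B: μ=11.4, E[X²]=164.77; C: μ=6.1, E[X²]=38.65.
E[X] = 0.39·12.6 + 0.31·11.4 + 0.3·6.1 = 10.278.
E[X²] = 0.39·169.65 + 0.31·164.77 + 0.3·38.65 = 128.837.
Var(X) = E[X²] − (E[X])² = 128.837 − 105.637 = 23.1999.
SD(X) = √23.1999 = 4.81663.

4.817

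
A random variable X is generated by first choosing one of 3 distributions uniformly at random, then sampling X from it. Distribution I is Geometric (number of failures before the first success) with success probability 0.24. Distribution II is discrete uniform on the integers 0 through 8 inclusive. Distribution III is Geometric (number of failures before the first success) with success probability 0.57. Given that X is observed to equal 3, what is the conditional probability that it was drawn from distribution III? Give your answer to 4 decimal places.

Likelihoods P(X=3 | ·): I: 0.105354; II: 0.111111; III: 0.045319.
Posterior ∝ prior × likelihood. Numerator for III: 0.333333·0.045319 = 0.0151063.
Normalizing constant: 0.333333·0.105354 + 0.333333·0.111111 + 0.333333·0.045319 = 0.0872614.
P(III | observation) = 0.0151063 / 0.0872614 = 0.173116.

0.1731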